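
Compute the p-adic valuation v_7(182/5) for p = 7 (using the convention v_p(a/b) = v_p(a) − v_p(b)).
v_7(182/5) = 1

Factor powers of 7 from the numerator and denominator of the reduced fraction: 182 = 7^1 · 26 and 5 = 7^0 · 5. Apply v_p(a/b) = v_p(a) − v_p(b): v_7(182/5) = 1 − 0 = 1.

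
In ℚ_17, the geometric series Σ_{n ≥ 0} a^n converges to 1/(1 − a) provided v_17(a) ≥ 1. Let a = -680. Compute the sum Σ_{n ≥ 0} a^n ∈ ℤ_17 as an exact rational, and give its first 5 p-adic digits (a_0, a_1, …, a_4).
Σ a^n = 1/(1 − a) = 1/681;  first 5 digits = (1, 11, 16, 13, 1)

v_17(a) = 1 ≥ 1, so the series converges in ℤ_17 to 1/(1 − a) = 1/(1 − (-680)) = 1/681. Expand this rational in ℤ_17: compute digits iteratively via d_i = x_i mod 17, x_{i+1} = (x_i − d_i)/17. The first 5 digits are (1, 11, 16, 13, 1).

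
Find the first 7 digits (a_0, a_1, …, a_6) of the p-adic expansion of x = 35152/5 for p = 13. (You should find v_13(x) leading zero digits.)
(a_0, …, a_6) = (0, 0, 0, 11, 2, 5, 10)

v_13(35152/5) = 3, so a_0 = ... = a_2 = 0. Factor out: x = 13^3 · u with u = 16/5 a unit in ℤ_13. Expand u iteratively via a_{v+i} = u_i mod 13, u_{i+1} = (u_i − a_{v+i})/13:
  u_0 = 16/5;  a_3 = 11;  u_1 = (u_0 − 11)/13 = -3/5
  u_1 = -3/5;  a_4 = 2;  u_2 = (u_1 − 2)/13 = -1/5
  u_2 = -1/5;  a_5 = 5;  u_3 = (u_2 − 5)/13 = -2/5
  u_3 = -2/5;  a_6 = 10;  u_4 = (u_3 − 10)/13 = -4/5
Digits: (0, 0, 0, 11, 2, 5, 10).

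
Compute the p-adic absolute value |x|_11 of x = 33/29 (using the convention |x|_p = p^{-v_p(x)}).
|33/29|_11 = 1/11

Step 1 — compute v_11(x) by factoring powers of 11 out of the numerator and denominator: v_11(33/29) = 1. Step 2 — apply |x|_p = p^{-v_p(x)} = 11^{-1} = 1/11.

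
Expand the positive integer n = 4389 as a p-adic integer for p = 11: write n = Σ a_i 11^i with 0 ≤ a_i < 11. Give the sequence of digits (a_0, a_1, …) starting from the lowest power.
(a_0, a_1, …) = (0, 3, 3, 3)

Repeated division by 11 gives the digits low-to-high: 4389 = 3·11^1 + 3·11^2 + 3·11^3. Digit sequence: (0, 3, 3, 3).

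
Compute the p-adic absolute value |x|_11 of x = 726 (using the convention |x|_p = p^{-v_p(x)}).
|726|_11 = 1/121

Step 1 — compute v_11(x) by factoring powers of 11 out of the numerator and denominator: v_11(726) = 2. Step 2 — apply |x|_p = p^{-v_p(x)} = 11^{-2} = 1/121.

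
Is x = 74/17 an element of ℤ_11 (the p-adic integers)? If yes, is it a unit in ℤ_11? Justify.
x ∈ ℤ_11^× (unit); v_11(x) = 0

ℤ_11 = {x ∈ ℚ_11 : v_11(x) ≥ 0} and ℤ_11^× = {x ∈ ℤ_11 : v_11(x) = 0}. Here v_11(74/17) = v_11(num) − v_11(den) = 0; compare against these criteria.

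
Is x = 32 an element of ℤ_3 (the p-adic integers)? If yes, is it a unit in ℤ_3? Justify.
x ∈ ℤ_3^× (unit); v_3(x) = 0

ℤ_3 = {x ∈ ℚ_3 : v_3(x) ≥ 0} and ℤ_3^× = {x ∈ ℤ_3 : v_3(x) = 0}. Here v_3(32) = v_3(num) − v_3(den) = 0; compare against these criteria.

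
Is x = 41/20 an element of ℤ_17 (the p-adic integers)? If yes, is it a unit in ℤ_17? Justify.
x ∈ ℤ_17^× (unit); v_17(x) = 0

ℤ_17 = {x ∈ ℚ_17 : v_17(x) ≥ 0} and ℤ_17^× = {x ∈ ℤ_17 : v_17(x) = 0}. Here v_17(41/20) = v_17(num) − v_17(den) = 0; compare against these criteria.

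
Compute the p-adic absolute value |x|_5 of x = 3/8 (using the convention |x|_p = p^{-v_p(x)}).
|3/8|_5 = 1

Step 1 — compute v_5(x) by factoring powers of 5 out of the numerator and denominator: v_5(3/8) = 0. Step 2 — apply |x|_p = p^{-v_p(x)} = 5^{0} = 1.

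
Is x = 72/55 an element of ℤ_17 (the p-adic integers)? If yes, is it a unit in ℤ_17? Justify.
x ∈ ℤ_17^× (unit); v_17(x) = 0

ℤ_17 = {x ∈ ℚ_17 : v_17(x) ≥ 0} and ℤ_17^× = {x ∈ ℤ_17 : v_17(x) = 0}. Here v_17(72/55) = v_17(num) − v_17(den) = 0; compare against these criteria.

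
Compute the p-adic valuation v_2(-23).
v_2(-23) = 0

v_2(n) is the largest exponent k such that 2^k divides n. Factor out: -23 = -2^0 · 23. (Sign doesn't affect v_p.) So v_2(-23) = 0.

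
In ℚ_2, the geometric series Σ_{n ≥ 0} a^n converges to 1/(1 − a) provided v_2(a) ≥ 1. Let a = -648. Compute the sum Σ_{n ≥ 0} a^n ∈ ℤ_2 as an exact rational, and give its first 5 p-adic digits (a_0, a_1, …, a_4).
Σ a^n = 1/(1 − a) = 1/649;  first 5 digits = (1, 0, 0, 1, 1)

v_2(a) = 3 ≥ 1, so the series converges in ℤ_2 to 1/(1 − a) = 1/(1 − (-648)) = 1/649. Expand this rational in ℤ_2: compute digits iteratively via d_i = x_i mod 2, x_{i+1} = (x_i − d_i)/2. The first 5 digits are (1, 0, 0, 1, 1).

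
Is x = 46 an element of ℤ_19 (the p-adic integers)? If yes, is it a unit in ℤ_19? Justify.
x ∈ ℤ_19^× (unit); v_19(x) = 0

ℤ_19 = {x ∈ ℚ_19 : v_19(x) ≥ 0} and ℤ_19^× = {x ∈ ℤ_19 : v_19(x) = 0}. Here v_19(46) = v_19(num) − v_19(den) = 0; compare against these criteria.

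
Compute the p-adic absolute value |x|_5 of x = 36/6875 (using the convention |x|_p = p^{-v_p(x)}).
|36/6875|_5 = 625

Step 1 — compute v_5(x) by factoring powers of 5 out of the numerator and denominator: v_5(36/6875) = -4. Step 2 — apply |x|_p = p^{-v_p(x)} = 5^{4} = 625.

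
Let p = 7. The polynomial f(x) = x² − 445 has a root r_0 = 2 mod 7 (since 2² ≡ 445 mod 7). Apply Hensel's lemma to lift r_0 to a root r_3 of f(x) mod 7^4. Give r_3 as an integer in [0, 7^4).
r_3 = 1913 (mod 2401)

Hensel's recurrence: r_{i+1} = r_i − f(r_i)·(f′(r_i))^{-1} mod 7^{i+2}, with f′(x) = 2x. Iterate:
  r_0 = 2 (mod 7)
  r_1 = 2 (mod 49)
  r_2 = 198 (mod 343)
  r_3 = 1913 (mod 2401)
Final: r_3 = 1913, and one checks f(r_3) ≡ 0 mod 7^4.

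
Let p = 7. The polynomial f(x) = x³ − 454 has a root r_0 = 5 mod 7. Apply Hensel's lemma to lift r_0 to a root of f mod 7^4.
r_3 = 2021 (mod 2401)

Hensel: r_{i+1} = r_i − f(r_i)/f′(r_i) mod 7^{i+2}, where f′(x) = 3x². Iterate:
  r_0 = 5 (mod 7)
  r_1 = 12 (mod 49)
  r_2 = 306 (mod 343)
  r_3 = 2021 (mod 2401)
Final: r = 2021 with f(r) ≡ 0 mod 7^4.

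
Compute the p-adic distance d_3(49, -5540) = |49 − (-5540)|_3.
d_3(49, -5540) = 1/243

Step 1 — x − y = 49 − (-5540) = 5589. Step 2 — v_3(5589) = 5 (factor: 5589 = (3^5 · 23); the sign does not affect v_p). Step 3 — |x − y|_3 = 3^{-5} = 1/243.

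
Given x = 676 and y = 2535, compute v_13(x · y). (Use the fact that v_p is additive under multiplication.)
v_13(1713660) = 4

v_p(x) = 2 (factor: 676 = 13^2 · 4); v_p(y) = 2 (factor: 2535 = 13^2 · 15). Additivity: v_p(xy) = v_p(x) + v_p(y) = 2 + 2 = 4. (Direct check: xy = 1713660 = 13^4 · (60).)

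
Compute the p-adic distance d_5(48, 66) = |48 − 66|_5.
d_5(48, 66) = 1

Step 1 — x − y = 48 − 66 = -18. Step 2 — v_5(-18) = 0 (factor: -18 = −(5^0 · 18); the sign does not affect v_p). Step 3 — |x − y|_5 = 5^{0} = 1.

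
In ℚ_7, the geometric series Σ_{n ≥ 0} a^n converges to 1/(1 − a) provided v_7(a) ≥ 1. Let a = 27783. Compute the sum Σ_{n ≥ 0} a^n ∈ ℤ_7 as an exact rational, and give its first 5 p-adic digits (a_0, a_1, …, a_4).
Σ a^n = 1/(1 − a) = -1/27782;  first 5 digits = (1, 0, 0, 4, 4)

v_7(a) = 3 ≥ 1, so the series converges in ℤ_7 to 1/(1 − a) = 1/(1 − 27783) = -1/27782. Expand this rational in ℤ_7: compute digits iteratively via d_i = x_i mod 7, x_{i+1} = (x_i − d_i)/7. The first 5 digits are (1, 0, 0, 4, 4).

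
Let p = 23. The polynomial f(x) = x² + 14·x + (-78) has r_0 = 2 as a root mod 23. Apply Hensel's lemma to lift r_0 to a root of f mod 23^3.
r_2 = 9409 (mod 12167)

Hensel: r_{i+1} = r_i − f(r_i)·(f′(r_i))^{-1} mod 23^{i+2}, f′(x) = 2x + 14. Iterate:
  r_0 = 2 (mod 23)
  r_1 = 416 (mod 529)
  r_2 = 9409 (mod 12167)
Final: r = 9409 satisfies f(r) ≡ 0 mod 23^3.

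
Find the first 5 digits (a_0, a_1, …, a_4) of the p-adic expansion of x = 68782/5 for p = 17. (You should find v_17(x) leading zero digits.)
(a_0, …, a_4) = (0, 0, 0, 13, 13)

v_17(68782/5) = 3, so a_0 = ... = a_2 = 0. Factor out: x = 17^3 · u with u = 14/5 a unit in ℤ_17. Expand u iteratively via a_{v+i} = u_i mod 17, u_{i+1} = (u_i − a_{v+i})/17:
  u_0 = 14/5;  a_3 = 13;  u_1 = (u_0 − 13)/17 = -3/5
  u_1 = -3/5;  a_4 = 13;  u_2 = (u_1 − 13)/17 = -4/5
Digits: (0, 0, 0, 13, 13).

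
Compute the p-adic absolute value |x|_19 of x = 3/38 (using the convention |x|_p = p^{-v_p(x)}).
|3/38|_19 = 19

Step 1 — compute v_19(x) by factoring powers of 19 out of the numerator and denominator: v_19(3/38) = -1. Step 2 — apply |x|_p = p^{-v_p(x)} = 19^{1} = 19.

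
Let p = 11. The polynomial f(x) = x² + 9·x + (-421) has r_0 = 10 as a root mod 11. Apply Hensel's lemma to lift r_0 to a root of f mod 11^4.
r_3 = 10812 (mod 14641)

Hensel: r_{i+1} = r_i − f(r_i)·(f′(r_i))^{-1} mod 11^{i+2}, f′(x) = 2x + 9. Iterate:
  r_0 = 10 (mod 11)
  r_1 = 43 (mod 121)
  r_2 = 164 (mod 1331)
  r_3 = 10812 (mod 14641)
Final: r = 10812 satisfies f(r) ≡ 0 mod 11^4.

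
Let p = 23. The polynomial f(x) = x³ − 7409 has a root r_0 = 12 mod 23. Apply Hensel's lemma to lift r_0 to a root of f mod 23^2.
r_1 = 357 (mod 529)

Hensel: r_{i+1} = r_i − f(r_i)/f′(r_i) mod 23^{i+2}, where f′(x) = 3x². Iterate:
  r_0 = 12 (mod 23)
  r_1 = 357 (mod 529)
Final: r = 357 with f(r) ≡ 0 mod 23^2.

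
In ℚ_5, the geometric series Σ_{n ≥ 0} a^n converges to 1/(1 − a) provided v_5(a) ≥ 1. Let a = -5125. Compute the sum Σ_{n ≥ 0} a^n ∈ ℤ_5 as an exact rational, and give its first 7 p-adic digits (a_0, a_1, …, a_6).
Σ a^n = 1/(1 − a) = 1/5126;  first 7 digits = (1, 0, 0, 4, 1, 3, 0)

v_5(a) = 3 ≥ 1, so the series converges in ℤ_5 to 1/(1 − a) = 1/(1 − (-5125)) = 1/5126. Expand this rational in ℤ_5: compute digits iteratively via d_i = x_i mod 5, x_{i+1} = (x_i − d_i)/5. The first 7 digits are (1, 0, 0, 4, 1, 3, 0).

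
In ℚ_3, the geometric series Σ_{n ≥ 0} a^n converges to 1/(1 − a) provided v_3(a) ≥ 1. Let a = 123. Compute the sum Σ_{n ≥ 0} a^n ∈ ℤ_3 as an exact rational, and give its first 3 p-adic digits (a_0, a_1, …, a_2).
Σ a^n = 1/(1 − a) = -1/122;  first 3 digits = (1, 2, 2)

v_3(a) = 1 ≥ 1, so the series converges in ℤ_3 to 1/(1 − a) = 1/(1 − 123) = -1/122. Expand this rational in ℤ_3: compute digits iteratively via d_i = x_i mod 3, x_{i+1} = (x_i − d_i)/3. The first 3 digits are (1, 2, 2).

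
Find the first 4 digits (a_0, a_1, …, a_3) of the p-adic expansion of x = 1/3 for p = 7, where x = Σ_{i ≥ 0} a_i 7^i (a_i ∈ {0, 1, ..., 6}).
(a_0, …, a_3) = (5, 4, 4, 4)

v_7(1/3) = 0 (numerator and denominator both coprime to 7), so x ∈ ℤ_7^×. Compute digits iteratively via a_i = x_i mod 7, x_{i+1} = (x_i − a_i)/7, with x_0 = x:
  x_0 = 1/3;  a_0 = 5;  x_1 = (x_0 − 5)/7 = -2/3
  x_1 = -2/3;  a_1 = 4;  x_2 = (x_1 − 4)/7 = -2/3
  x_2 = -2/3;  a_2 = 4;  x_3 = (x_2 − 4)/7 = -2/3
  x_3 = -2/3;  a_3 = 4;  x_4 = (x_3 − 4)/7 = -2/3
Digits: (5, 4, 4, 4).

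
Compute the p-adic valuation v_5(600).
v_5(600) = 2

v_5(n) is the largest exponent k such that 5^k divides n. Factor out: 600 = 5^2 · 24. (Sign doesn't affect v_p.) So v_5(600) = 2.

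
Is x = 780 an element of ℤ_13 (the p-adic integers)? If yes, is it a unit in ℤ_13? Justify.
x ∈ ℤ_13 but not a unit; v_13(x) = 1 > 0

ℤ_13 = {x ∈ ℚ_13 : v_13(x) ≥ 0} and ℤ_13^× = {x ∈ ℤ_13 : v_13(x) = 0}. Here v_13(780) = v_13(num) − v_13(den) = 1; compare against these criteria.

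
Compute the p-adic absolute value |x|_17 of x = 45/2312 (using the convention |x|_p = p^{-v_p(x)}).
|45/2312|_17 = 289

Step 1 — compute v_17(x) by factoring powers of 17 out of the numerator and denominator: v_17(45/2312) = -2. Step 2 — apply |x|_p = p^{-v_p(x)} = 17^{2} = 289.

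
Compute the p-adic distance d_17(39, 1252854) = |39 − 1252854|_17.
d_17(39, 1252854) = 1/83521

Step 1 — x − y = 39 − 1252854 = -1252815. Step 2 — v_17(-1252815) = 4 (factor: -1252815 = −(17^4 · 15); the sign does not affect v_p). Step 3 — |x − y|_17 = 17^{-4} = 1/83521.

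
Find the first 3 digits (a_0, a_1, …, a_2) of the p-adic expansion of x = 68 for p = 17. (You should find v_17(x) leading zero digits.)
(a_0, …, a_2) = (0, 4, 0)

v_17(68) = 1, so a_0 = ... = a_0 = 0. Factor out: x = 17^1 · u with u = 4 a unit in ℤ_17. Expand u iteratively via a_{v+i} = u_i mod 17, u_{i+1} = (u_i − a_{v+i})/17:
  u_0 = 4;  a_1 = 4;  u_1 = (u_0 − 4)/17 = 0
  u_1 = 0;  a_2 = 0;  u_2 = (u_1 − 0)/17 = 0
Digits: (0, 4, 0).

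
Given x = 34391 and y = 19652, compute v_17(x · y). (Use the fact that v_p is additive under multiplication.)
v_17(675851932) = 6

v_p(x) = 3 (factor: 34391 = 17^3 · 7); v_p(y) = 3 (factor: 19652 = 17^3 · 4). Additivity: v_p(xy) = v_p(x) + v_p(y) = 3 + 3 = 6. (Direct check: xy = 675851932 = 17^6 · (28).)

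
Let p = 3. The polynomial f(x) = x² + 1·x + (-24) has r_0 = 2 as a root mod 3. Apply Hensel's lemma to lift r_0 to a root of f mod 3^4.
r_3 = 38 (mod 81)

Hensel: r_{i+1} = r_i − f(r_i)·(f′(r_i))^{-1} mod 3^{i+2}, f′(x) = 2x + 1. Iterate:
  r_0 = 2 (mod 3)
  r_1 = 2 (mod 9)
  r_2 = 11 (mod 27)
  r_3 = 38 (mod 81)
Final: r = 38 satisfies f(r) ≡ 0 mod 3^4.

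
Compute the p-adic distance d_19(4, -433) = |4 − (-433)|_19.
d_19(4, -433) = 1/19

Step 1 — x − y = 4 − (-433) = 437. Step 2 — v_19(437) = 1 (factor: 437 = (19^1 · 23); the sign does not affect v_p). Step 3 — |x − y|_19 = 19^{-1} = 1/19.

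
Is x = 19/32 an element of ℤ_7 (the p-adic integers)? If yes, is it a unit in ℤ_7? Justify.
x ∈ ℤ_7^× (unit); v_7(x) = 0

ℤ_7 = {x ∈ ℚ_7 : v_7(x) ≥ 0} and ℤ_7^× = {x ∈ ℤ_7 : v_7(x) = 0}. Here v_7(19/32) = v_7(num) − v_7(den) = 0; compare against these criteria.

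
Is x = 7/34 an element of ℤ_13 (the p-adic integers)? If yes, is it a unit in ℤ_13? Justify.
x ∈ ℤ_13^× (unit); v_13(x) = 0

ℤ_13 = {x ∈ ℚ_13 : v_13(x) ≥ 0} and ℤ_13^× = {x ∈ ℤ_13 : v_13(x) = 0}. Here v_13(7/34) = v_13(num) − v_13(den) = 0; compare against these criteria.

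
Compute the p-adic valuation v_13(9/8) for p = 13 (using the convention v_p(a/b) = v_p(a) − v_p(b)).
v_13(9/8) = 0

Factor powers of 13 from the numerator and denominator of the reduced fraction: 9 = 13^0 · 9 and 8 = 13^0 · 8. Apply v_p(a/b) = v_p(a) − v_p(b): v_13(9/8) = 0 − 0 = 0.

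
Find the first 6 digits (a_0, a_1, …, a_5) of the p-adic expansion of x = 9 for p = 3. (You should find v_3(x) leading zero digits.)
(a_0, …, a_5) = (0, 0, 1, 0, 0, 0)

v_3(9) = 2, so a_0 = ... = a_1 = 0. Factor out: x = 3^2 · u with u = 1 a unit in ℤ_3. Expand u iteratively via a_{v+i} = u_i mod 3, u_{i+1} = (u_i − a_{v+i})/3:
  u_0 = 1;  a_2 = 1;  u_1 = (u_0 − 1)/3 = 0
  u_1 = 0;  a_3 = 0;  u_2 = (u_1 − 0)/3 = 0
  u_2 = 0;  a_4 = 0;  u_3 = (u_2 − 0)/3 = 0
  u_3 = 0;  a_5 = 0;  u_4 = (u_3 − 0)/3 = 0
Digits: (0, 0, 1, 0, 0, 0).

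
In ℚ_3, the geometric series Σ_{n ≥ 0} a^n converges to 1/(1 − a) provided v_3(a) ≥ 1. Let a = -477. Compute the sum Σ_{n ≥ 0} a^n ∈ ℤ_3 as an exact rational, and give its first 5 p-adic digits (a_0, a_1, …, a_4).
Σ a^n = 1/(1 − a) = 1/478;  first 5 digits = (1, 0, 1, 0, 1)

v_3(a) = 2 ≥ 1, so the series converges in ℤ_3 to 1/(1 − a) = 1/(1 − (-477)) = 1/478. Expand this rational in ℤ_3: compute digits iteratively via d_i = x_i mod 3, x_{i+1} = (x_i − d_i)/3. The first 5 digits are (1, 0, 1, 0, 1).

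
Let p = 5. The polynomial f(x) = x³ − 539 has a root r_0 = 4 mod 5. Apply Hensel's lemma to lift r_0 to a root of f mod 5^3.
r_2 = 79 (mod 125)

Hensel: r_{i+1} = r_i − f(r_i)/f′(r_i) mod 5^{i+2}, where f′(x) = 3x². Iterate:
  r_0 = 4 (mod 5)
  r_1 = 4 (mod 25)
  r_2 = 79 (mod 125)
Final: r = 79 with f(r) ≡ 0 mod 5^3.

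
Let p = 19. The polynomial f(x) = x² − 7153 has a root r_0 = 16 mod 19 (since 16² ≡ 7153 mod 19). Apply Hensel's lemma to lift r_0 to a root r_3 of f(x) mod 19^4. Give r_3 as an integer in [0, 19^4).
r_3 = 73774 (mod 130321)

Hensel's recurrence: r_{i+1} = r_i − f(r_i)·(f′(r_i))^{-1} mod 19^{i+2}, with f′(x) = 2x. Iterate:
  r_0 = 16 (mod 19)
  r_1 = 130 (mod 361)
  r_2 = 5184 (mod 6859)
  r_3 = 73774 (mod 130321)
Final: r_3 = 73774, and one checks f(r_3) ≡ 0 mod 19^4.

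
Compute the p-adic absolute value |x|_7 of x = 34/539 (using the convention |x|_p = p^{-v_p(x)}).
|34/539|_7 = 49

Step 1 — compute v_7(x) by factoring powers of 7 out of the numerator and denominator: v_7(34/539) = -2. Step 2 — apply |x|_p = p^{-v_p(x)} = 7^{2} = 49.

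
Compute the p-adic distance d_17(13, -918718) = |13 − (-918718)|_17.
d_17(13, -918718) = 1/83521

Step 1 — x − y = 13 − (-918718) = 918731. Step 2 — v_17(918731) = 4 (factor: 918731 = (17^4 · 11); the sign does not affect v_p). Step 3 — |x − y|_17 = 17^{-4} = 1/83521.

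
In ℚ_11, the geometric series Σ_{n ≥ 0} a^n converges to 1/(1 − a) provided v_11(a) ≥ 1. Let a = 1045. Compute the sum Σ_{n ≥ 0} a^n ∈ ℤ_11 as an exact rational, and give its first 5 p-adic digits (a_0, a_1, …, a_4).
Σ a^n = 1/(1 − a) = -1/1044;  first 5 digits = (1, 7, 2, 9, 8)

v_11(a) = 1 ≥ 1, so the series converges in ℤ_11 to 1/(1 − a) = 1/(1 − 1045) = -1/1044. Expand this rational in ℤ_11: compute digits iteratively via d_i = x_i mod 11, x_{i+1} = (x_i − d_i)/11. The first 5 digits are (1, 7, 2, 9, 8).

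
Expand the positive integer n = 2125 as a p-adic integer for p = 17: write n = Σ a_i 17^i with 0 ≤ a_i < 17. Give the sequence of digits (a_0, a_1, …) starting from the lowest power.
(a_0, a_1, …) = (0, 6, 7)

Repeated division by 17 gives the digits low-to-high: 2125 = 6·17^1 + 7·17^2. Digit sequence: (0, 6, 7).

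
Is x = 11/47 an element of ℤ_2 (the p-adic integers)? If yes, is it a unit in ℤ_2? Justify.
x ∈ ℤ_2^× (unit); v_2(x) = 0

ℤ_2 = {x ∈ ℚ_2 : v_2(x) ≥ 0} and ℤ_2^× = {x ∈ ℤ_2 : v_2(x) = 0}. Here v_2(11/47) = v_2(num) − v_2(den) = 0; compare against these criteria.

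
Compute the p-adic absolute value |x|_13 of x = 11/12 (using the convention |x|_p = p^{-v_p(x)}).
|11/12|_13 = 1

Step 1 — compute v_13(x) by factoring powers of 13 out of the numerator and denominator: v_13(11/12) = 0. Step 2 — apply |x|_p = p^{-v_p(x)} = 13^{0} = 1.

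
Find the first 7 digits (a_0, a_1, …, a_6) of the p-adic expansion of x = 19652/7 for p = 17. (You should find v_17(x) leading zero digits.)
(a_0, …, a_6) = (0, 0, 0, 3, 12, 9, 14)

v_17(19652/7) = 3, so a_0 = ... = a_2 = 0. Factor out: x = 17^3 · u with u = 4/7 a unit in ℤ_17. Expand u iteratively via a_{v+i} = u_i mod 17, u_{i+1} = (u_i − a_{v+i})/17:
  u_0 = 4/7;  a_3 = 3;  u_1 = (u_0 − 3)/17 = -1/7
  u_1 = -1/7;  a_4 = 12;  u_2 = (u_1 − 12)/17 = -5/7
  u_2 = -5/7;  a_5 = 9;  u_3 = (u_2 − 9)/17 = -4/7
  u_3 = -4/7;  a_6 = 14;  u_4 = (u_3 − 14)/17 = -6/7
Digits: (0, 0, 0, 3, 12, 9, 14).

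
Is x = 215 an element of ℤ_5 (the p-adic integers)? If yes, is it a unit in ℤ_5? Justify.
x ∈ ℤ_5 but not a unit; v_5(x) = 1 > 0

ℤ_5 = {x ∈ ℚ_5 : v_5(x) ≥ 0} and ℤ_5^× = {x ∈ ℤ_5 : v_5(x) = 0}. Here v_5(215) = v_5(num) − v_5(den) = 1; compare against these criteria.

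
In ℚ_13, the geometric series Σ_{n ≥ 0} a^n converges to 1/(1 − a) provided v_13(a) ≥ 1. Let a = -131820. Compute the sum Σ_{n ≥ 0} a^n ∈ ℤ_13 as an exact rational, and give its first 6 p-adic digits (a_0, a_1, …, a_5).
Σ a^n = 1/(1 − a) = 1/131821;  first 6 digits = (1, 0, 0, 5, 8, 12)

v_13(a) = 3 ≥ 1, so the series converges in ℤ_13 to 1/(1 − a) = 1/(1 − (-131820)) = 1/131821. Expand this rational in ℤ_13: compute digits iteratively via d_i = x_i mod 13, x_{i+1} = (x_i − d_i)/13. The first 6 digits are (1, 0, 0, 5, 8, 12).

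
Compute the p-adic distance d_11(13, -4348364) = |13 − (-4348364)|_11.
d_11(13, -4348364) = 1/161051

Step 1 — x − y = 13 − (-4348364) = 4348377. Step 2 — v_11(4348377) = 5 (factor: 4348377 = (11^5 · 27); the sign does not affect v_p). Step 3 — |x − y|_11 = 11^{-5} = 1/161051.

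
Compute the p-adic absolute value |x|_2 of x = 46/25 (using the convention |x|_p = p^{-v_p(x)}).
|46/25|_2 = 1/2

Step 1 — compute v_2(x) by factoring powers of 2 out of the numerator and denominator: v_2(46/25) = 1. Step 2 — apply |x|_p = p^{-v_p(x)} = 2^{-1} = 1/2.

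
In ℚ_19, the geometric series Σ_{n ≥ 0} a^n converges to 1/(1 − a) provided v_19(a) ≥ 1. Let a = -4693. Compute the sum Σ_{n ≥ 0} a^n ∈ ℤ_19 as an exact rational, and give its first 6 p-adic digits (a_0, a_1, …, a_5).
Σ a^n = 1/(1 − a) = 1/4694;  first 6 digits = (1, 0, 6, 18, 16, 8)

v_19(a) = 2 ≥ 1, so the series converges in ℤ_19 to 1/(1 − a) = 1/(1 − (-4693)) = 1/4694. Expand this rational in ℤ_19: compute digits iteratively via d_i = x_i mod 19, x_{i+1} = (x_i − d_i)/19. The first 6 digits are (1, 0, 6, 18, 16, 8).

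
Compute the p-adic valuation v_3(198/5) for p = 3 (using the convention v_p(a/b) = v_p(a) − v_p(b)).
v_3(198/5) = 2

Factor powers of 3 from the numerator and denominator of the reduced fraction: 198 = 3^2 · 22 and 5 = 3^0 · 5. Apply v_p(a/b) = v_p(a) − v_p(b): v_3(198/5) = 2 − 0 = 2.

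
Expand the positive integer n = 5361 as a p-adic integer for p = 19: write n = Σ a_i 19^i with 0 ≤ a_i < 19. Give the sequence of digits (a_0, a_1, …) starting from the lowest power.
(a_0, a_1, …) = (3, 16, 14)

Repeated division by 19 gives the digits low-to-high: 5361 = 3 + 16·19^1 + 14·19^2. Digit sequence: (3, 16, 14).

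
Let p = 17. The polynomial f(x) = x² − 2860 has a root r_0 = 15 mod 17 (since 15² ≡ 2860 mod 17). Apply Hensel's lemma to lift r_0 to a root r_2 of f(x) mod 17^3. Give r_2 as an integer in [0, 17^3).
r_2 = 3908 (mod 4913)

Hensel's recurrence: r_{i+1} = r_i − f(r_i)·(f′(r_i))^{-1} mod 17^{i+2}, with f′(x) = 2x. Iterate:
  r_0 = 15 (mod 17)
  r_1 = 151 (mod 289)
  r_2 = 3908 (mod 4913)
Final: r_2 = 3908, and one checks f(r_2) ≡ 0 mod 17^3.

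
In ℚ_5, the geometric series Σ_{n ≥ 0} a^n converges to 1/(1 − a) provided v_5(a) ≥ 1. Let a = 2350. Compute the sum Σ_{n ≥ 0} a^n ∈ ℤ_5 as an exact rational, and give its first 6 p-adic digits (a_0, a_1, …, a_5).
Σ a^n = 1/(1 − a) = -1/2349;  first 6 digits = (1, 0, 4, 3, 4, 2)

v_5(a) = 2 ≥ 1, so the series converges in ℤ_5 to 1/(1 − a) = 1/(1 − 2350) = -1/2349. Expand this rational in ℤ_5: compute digits iteratively via d_i = x_i mod 5, x_{i+1} = (x_i − d_i)/5. The first 6 digits are (1, 0, 4, 3, 4, 2).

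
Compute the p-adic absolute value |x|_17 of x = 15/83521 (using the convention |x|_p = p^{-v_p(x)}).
|15/83521|_17 = 83521

Step 1 — compute v_17(x) by factoring powers of 17 out of the numerator and denominator: v_17(15/83521) = -4. Step 2 — apply |x|_p = p^{-v_p(x)} = 17^{4} = 83521.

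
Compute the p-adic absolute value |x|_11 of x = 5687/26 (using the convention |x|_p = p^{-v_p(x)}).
|5687/26|_11 = 1/121

Step 1 — compute v_11(x) by factoring powers of 11 out of the numerator and denominator: v_11(5687/26) = 2. Step 2 — apply |x|_p = p^{-v_p(x)} = 11^{-2} = 1/121.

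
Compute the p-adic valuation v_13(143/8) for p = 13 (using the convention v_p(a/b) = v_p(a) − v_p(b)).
v_13(143/8) = 1

Factor powers of 13 from the numerator and denominator of the reduced fraction: 143 = 13^1 · 11 and 8 = 13^0 · 8. Apply v_p(a/b) = v_p(a) − v_p(b): v_13(143/8) = 1 − 0 = 1.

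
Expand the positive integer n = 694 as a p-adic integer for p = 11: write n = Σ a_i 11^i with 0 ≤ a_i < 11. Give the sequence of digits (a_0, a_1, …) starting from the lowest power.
(a_0, a_1, …) = (1, 8, 5)

Repeated division by 11 gives the digits low-to-high: 694 = 1 + 8·11^1 + 5·11^2. Digit sequence: (1, 8, 5).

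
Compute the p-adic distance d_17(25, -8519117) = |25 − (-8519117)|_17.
d_17(25, -8519117) = 1/1419857

Step 1 — x − y = 25 − (-8519117) = 8519142. Step 2 — v_17(8519142) = 5 (factor: 8519142 = (17^5 · 6); the sign does not affect v_p). Step 3 — |x − y|_17 = 17^{-5} = 1/1419857.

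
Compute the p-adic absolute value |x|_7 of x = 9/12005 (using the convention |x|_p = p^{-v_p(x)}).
|9/12005|_7 = 2401

Step 1 — compute v_7(x) by factoring powers of 7 out of the numerator and denominator: v_7(9/12005) = -4. Step 2 — apply |x|_p = p^{-v_p(x)} = 7^{4} = 2401.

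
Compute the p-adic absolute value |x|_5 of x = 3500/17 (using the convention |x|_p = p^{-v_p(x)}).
|3500/17|_5 = 1/125

Step 1 — compute v_5(x) by factoring powers of 5 out of the numerator and denominator: v_5(3500/17) = 3. Step 2 — apply |x|_p = p^{-v_p(x)} = 5^{-3} = 1/125.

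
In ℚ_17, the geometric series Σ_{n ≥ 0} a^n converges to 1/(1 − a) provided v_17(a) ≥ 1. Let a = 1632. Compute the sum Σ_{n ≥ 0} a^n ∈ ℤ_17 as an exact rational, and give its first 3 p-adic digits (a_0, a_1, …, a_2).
Σ a^n = 1/(1 − a) = -1/1631;  first 3 digits = (1, 11, 7)

v_17(a) = 1 ≥ 1, so the series converges in ℤ_17 to 1/(1 − a) = 1/(1 − 1632) = -1/1631. Expand this rational in ℤ_17: compute digits iteratively via d_i = x_i mod 17, x_{i+1} = (x_i − d_i)/17. The first 3 digits are (1, 11, 7).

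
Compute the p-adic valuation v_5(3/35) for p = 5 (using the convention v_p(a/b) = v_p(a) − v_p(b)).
v_5(3/35) = -1

Factor powers of 5 from the numerator and denominator of the reduced fraction: 3 = 5^0 · 3 and 35 = 5^1 · 7. Apply v_p(a/b) = v_p(a) − v_p(b): v_5(3/35) = 0 − 1 = -1.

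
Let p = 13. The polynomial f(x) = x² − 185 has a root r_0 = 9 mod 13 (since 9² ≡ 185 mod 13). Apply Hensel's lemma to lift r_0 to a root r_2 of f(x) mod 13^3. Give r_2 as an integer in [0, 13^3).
r_2 = 1348 (mod 2197)

Hensel's recurrence: r_{i+1} = r_i − f(r_i)·(f′(r_i))^{-1} mod 13^{i+2}, with f′(x) = 2x. Iterate:
  r_0 = 9 (mod 13)
  r_1 = 165 (mod 169)
  r_2 = 1348 (mod 2197)
Final: r_2 = 1348, and one checks f(r_2) ≡ 0 mod 13^3.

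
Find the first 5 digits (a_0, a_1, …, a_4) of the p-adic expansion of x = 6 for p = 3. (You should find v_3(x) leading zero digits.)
(a_0, …, a_4) = (0, 2, 0, 0, 0)

v_3(6) = 1, so a_0 = ... = a_0 = 0. Factor out: x = 3^1 · u with u = 2 a unit in ℤ_3. Expand u iteratively via a_{v+i} = u_i mod 3, u_{i+1} = (u_i − a_{v+i})/3:
  u_0 = 2;  a_1 = 2;  u_1 = (u_0 − 2)/3 = 0
  u_1 = 0;  a_2 = 0;  u_2 = (u_1 − 0)/3 = 0
  u_2 = 0;  a_3 = 0;  u_3 = (u_2 − 0)/3 = 0
  u_3 = 0;  a_4 = 0;  u_4 = (u_3 − 0)/3 = 0
Digits: (0, 2, 0, 0, 0).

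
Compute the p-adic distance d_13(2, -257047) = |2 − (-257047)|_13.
d_13(2, -257047) = 1/28561

Step 1 — x − y = 2 − (-257047) = 257049. Step 2 — v_13(257049) = 4 (factor: 257049 = (13^4 · 9); the sign does not affect v_p). Step 3 — |x − y|_13 = 13^{-4} = 1/28561.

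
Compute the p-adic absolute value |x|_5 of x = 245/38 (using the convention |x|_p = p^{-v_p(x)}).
|245/38|_5 = 1/5

Step 1 — compute v_5(x) by factoring powers of 5 out of the numerator and denominator: v_5(245/38) = 1. Step 2 — apply |x|_p = p^{-v_p(x)} = 5^{-1} = 1/5.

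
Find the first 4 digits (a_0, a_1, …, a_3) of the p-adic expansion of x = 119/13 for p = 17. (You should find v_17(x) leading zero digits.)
(a_0, …, a_3) = (0, 11, 2, 9)

v_17(119/13) = 1, so a_0 = ... = a_0 = 0. Factor out: x = 17^1 · u with u = 7/13 a unit in ℤ_17. Expand u iteratively via a_{v+i} = u_i mod 17, u_{i+1} = (u_i − a_{v+i})/17:
  u_0 = 7/13;  a_1 = 11;  u_1 = (u_0 − 11)/17 = -8/13
  u_1 = -8/13;  a_2 = 2;  u_2 = (u_1 − 2)/17 = -2/13
  u_2 = -2/13;  a_3 = 9;  u_3 = (u_2 − 9)/17 = -7/13
Digits: (0, 11, 2, 9).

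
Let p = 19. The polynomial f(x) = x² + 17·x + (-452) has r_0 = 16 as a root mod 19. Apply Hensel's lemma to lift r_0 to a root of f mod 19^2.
r_1 = 206 (mod 361)

Hensel: r_{i+1} = r_i − f(r_i)·(f′(r_i))^{-1} mod 19^{i+2}, f′(x) = 2x + 17. Iterate:
  r_0 = 16 (mod 19)
  r_1 = 206 (mod 361)
Final: r = 206 satisfies f(r) ≡ 0 mod 19^2.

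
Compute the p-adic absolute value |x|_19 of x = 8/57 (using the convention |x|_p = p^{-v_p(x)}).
|8/57|_19 = 19

Step 1 — compute v_19(x) by factoring powers of 19 out of the numerator and denominator: v_19(8/57) = -1. Step 2 — apply |x|_p = p^{-v_p(x)} = 19^{1} = 19.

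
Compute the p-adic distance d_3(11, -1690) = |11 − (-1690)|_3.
d_3(11, -1690) = 1/243

Step 1 — x − y = 11 − (-1690) = 1701. Step 2 — v_3(1701) = 5 (factor: 1701 = (3^5 · 7); the sign does not affect v_p). Step 3 — |x − y|_3 = 3^{-5} = 1/243.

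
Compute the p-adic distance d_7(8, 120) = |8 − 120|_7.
d_7(8, 120) = 1/7

Step 1 — x − y = 8 − 120 = -112. Step 2 — v_7(-112) = 1 (factor: -112 = −(7^1 · 16); the sign does not affect v_p). Step 3 — |x − y|_7 = 7^{-1} = 1/7.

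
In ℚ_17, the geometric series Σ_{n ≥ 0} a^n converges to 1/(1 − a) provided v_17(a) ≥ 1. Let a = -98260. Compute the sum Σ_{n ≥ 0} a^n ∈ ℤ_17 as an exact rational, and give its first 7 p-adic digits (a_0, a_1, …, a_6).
Σ a^n = 1/(1 − a) = 1/98261;  first 7 digits = (1, 0, 0, 14, 15, 16, 8)

v_17(a) = 3 ≥ 1, so the series converges in ℤ_17 to 1/(1 − a) = 1/(1 − (-98260)) = 1/98261. Expand this rational in ℤ_17: compute digits iteratively via d_i = x_i mod 17, x_{i+1} = (x_i − d_i)/17. The first 7 digits are (1, 0, 0, 14, 15, 16, 8).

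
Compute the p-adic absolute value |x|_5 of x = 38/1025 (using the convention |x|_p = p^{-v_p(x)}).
|38/1025|_5 = 25

Step 1 — compute v_5(x) by factoring powers of 5 out of the numerator and denominator: v_5(38/1025) = -2. Step 2 — apply |x|_p = p^{-v_p(x)} = 5^{2} = 25.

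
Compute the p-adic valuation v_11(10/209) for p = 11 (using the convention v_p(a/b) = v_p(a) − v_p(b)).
v_11(10/209) = -1

Factor powers of 11 from the numerator and denominator of the reduced fraction: 10 = 11^0 · 10 and 209 = 11^1 · 19. Apply v_p(a/b) = v_p(a) − v_p(b): v_11(10/209) = 0 − 1 = -1.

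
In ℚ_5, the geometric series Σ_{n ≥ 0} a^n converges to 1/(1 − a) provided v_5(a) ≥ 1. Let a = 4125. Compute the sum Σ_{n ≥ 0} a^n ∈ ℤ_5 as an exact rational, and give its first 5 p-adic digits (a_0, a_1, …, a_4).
Σ a^n = 1/(1 − a) = -1/4124;  first 5 digits = (1, 0, 0, 3, 1)

v_5(a) = 3 ≥ 1, so the series converges in ℤ_5 to 1/(1 − a) = 1/(1 − 4125) = -1/4124. Expand this rational in ℤ_5: compute digits iteratively via d_i = x_i mod 5, x_{i+1} = (x_i − d_i)/5. The first 5 digits are (1, 0, 0, 3, 1).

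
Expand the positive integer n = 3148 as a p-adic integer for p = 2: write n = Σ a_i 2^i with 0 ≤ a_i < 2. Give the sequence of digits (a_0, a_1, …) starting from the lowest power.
(a_0, a_1, …) = (0, 0, 1, 1, 0, 0, 1, 0, 0, 0, 1, 1)

Repeated division by 2 gives the digits low-to-high: 3148 = 1·2^2 + 1·2^3 + 1·2^6 + 1·2^10 + 1·2^11. Digit sequence: (0, 0, 1, 1, 0, 0, 1, 0, 0, 0, 1, 1).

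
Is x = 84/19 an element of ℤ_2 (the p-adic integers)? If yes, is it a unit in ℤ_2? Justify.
x ∈ ℤ_2 but not a unit; v_2(x) = 2 > 0

ℤ_2 = {x ∈ ℚ_2 : v_2(x) ≥ 0} and ℤ_2^× = {x ∈ ℤ_2 : v_2(x) = 0}. Here v_2(84/19) = v_2(num) − v_2(den) = 2; compare against these criteria.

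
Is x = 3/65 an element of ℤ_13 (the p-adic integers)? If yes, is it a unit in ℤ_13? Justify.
x ∉ ℤ_13 (v_13(x) = -1 < 0)

ℤ_13 = {x ∈ ℚ_13 : v_13(x) ≥ 0} and ℤ_13^× = {x ∈ ℤ_13 : v_13(x) = 0}. Here v_13(3/65) = v_13(num) − v_13(den) = -1; compare against these criteria.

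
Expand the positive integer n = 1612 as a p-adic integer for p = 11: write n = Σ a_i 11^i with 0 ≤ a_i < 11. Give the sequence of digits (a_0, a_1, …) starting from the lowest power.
(a_0, a_1, …) = (6, 3, 2, 1)

Repeated division by 11 gives the digits low-to-high: 1612 = 6 + 3·11^1 + 2·11^2 + 1·11^3. Digit sequence: (6, 3, 2, 1).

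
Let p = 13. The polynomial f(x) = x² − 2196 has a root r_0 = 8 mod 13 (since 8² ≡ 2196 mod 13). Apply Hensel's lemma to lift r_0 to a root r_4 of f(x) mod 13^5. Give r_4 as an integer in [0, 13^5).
r_4 = 305144 (mod 371293)

Hensel's recurrence: r_{i+1} = r_i − f(r_i)·(f′(r_i))^{-1} mod 13^{i+2}, with f′(x) = 2x. Iterate:
  r_0 = 8 (mod 13)
  r_1 = 99 (mod 169)
  r_2 = 1958 (mod 2197)
  r_3 = 19534 (mod 28561)
  r_4 = 305144 (mod 371293)
Final: r_4 = 305144, and one checks f(r_4) ≡ 0 mod 13^5.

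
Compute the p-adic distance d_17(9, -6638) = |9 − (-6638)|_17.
d_17(9, -6638) = 1/289

Step 1 — x − y = 9 − (-6638) = 6647. Step 2 — v_17(6647) = 2 (factor: 6647 = (17^2 · 23); the sign does not affect v_p). Step 3 — |x − y|_17 = 17^{-2} = 1/289.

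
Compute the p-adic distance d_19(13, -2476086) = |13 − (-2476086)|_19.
d_19(13, -2476086) = 1/2476099

Step 1 — x − y = 13 − (-2476086) = 2476099. Step 2 — v_19(2476099) = 5 (factor: 2476099 = (19^5 · 1); the sign does not affect v_p). Step 3 — |x − y|_19 = 19^{-5} = 1/2476099.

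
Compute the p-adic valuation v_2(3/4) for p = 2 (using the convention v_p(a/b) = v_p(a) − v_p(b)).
v_2(3/4) = -2

Factor powers of 2 from the numerator and denominator of the reduced fraction: 3 = 2^0 · 3 and 4 = 2^2 · 1. Apply v_p(a/b) = v_p(a) − v_p(b): v_2(3/4) = 0 − 2 = -2.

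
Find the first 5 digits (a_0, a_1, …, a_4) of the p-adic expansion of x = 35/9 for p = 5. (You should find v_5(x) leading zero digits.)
(a_0, …, a_4) = (0, 3, 4, 3, 2)

v_5(35/9) = 1, so a_0 = ... = a_0 = 0. Factor out: x = 5^1 · u with u = 7/9 a unit in ℤ_5. Expand u iteratively via a_{v+i} = u_i mod 5, u_{i+1} = (u_i − a_{v+i})/5:
  u_0 = 7/9;  a_1 = 3;  u_1 = (u_0 − 3)/5 = -4/9
  u_1 = -4/9;  a_2 = 4;  u_2 = (u_1 − 4)/5 = -8/9
  u_2 = -8/9;  a_3 = 3;  u_3 = (u_2 − 3)/5 = -7/9
  u_3 = -7/9;  a_4 = 2;  u_4 = (u_3 − 2)/5 = -5/9
Digits: (0, 3, 4, 3, 2).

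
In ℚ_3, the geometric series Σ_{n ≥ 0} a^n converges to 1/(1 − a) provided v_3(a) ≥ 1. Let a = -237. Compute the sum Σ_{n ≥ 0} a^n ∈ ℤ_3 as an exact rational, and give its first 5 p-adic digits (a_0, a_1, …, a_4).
Σ a^n = 1/(1 − a) = 1/238;  first 5 digits = (1, 2, 1, 0, 1)

v_3(a) = 1 ≥ 1, so the series converges in ℤ_3 to 1/(1 − a) = 1/(1 − (-237)) = 1/238. Expand this rational in ℤ_3: compute digits iteratively via d_i = x_i mod 3, x_{i+1} = (x_i − d_i)/3. The first 5 digits are (1, 2, 1, 0, 1).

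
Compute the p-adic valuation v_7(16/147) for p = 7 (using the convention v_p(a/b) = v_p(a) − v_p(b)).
v_7(16/147) = -2

Factor powers of 7 from the numerator and denominator of the reduced fraction: 16 = 7^0 · 16 and 147 = 7^2 · 3. Apply v_p(a/b) = v_p(a) − v_p(b): v_7(16/147) = 0 − 2 = -2.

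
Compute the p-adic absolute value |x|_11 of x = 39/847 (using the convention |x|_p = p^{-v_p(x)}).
|39/847|_11 = 121

Step 1 — compute v_11(x) by factoring powers of 11 out of the numerator and denominator: v_11(39/847) = -2. Step 2 — apply |x|_p = p^{-v_p(x)} = 11^{2} = 121.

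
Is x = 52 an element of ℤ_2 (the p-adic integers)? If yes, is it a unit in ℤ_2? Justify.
x ∈ ℤ_2 but not a unit; v_2(x) = 2 > 0

ℤ_2 = {x ∈ ℚ_2 : v_2(x) ≥ 0} and ℤ_2^× = {x ∈ ℤ_2 : v_2(x) = 0}. Here v_2(52) = v_2(num) − v_2(den) = 2; compare against these criteria.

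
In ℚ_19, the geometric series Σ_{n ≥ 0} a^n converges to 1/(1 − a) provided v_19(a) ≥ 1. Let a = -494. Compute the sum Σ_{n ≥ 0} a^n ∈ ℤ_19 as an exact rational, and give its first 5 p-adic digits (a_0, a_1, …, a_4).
Σ a^n = 1/(1 − a) = 1/495;  first 5 digits = (1, 12, 9, 15, 14)

v_19(a) = 1 ≥ 1, so the series converges in ℤ_19 to 1/(1 − a) = 1/(1 − (-494)) = 1/495. Expand this rational in ℤ_19: compute digits iteratively via d_i = x_i mod 19, x_{i+1} = (x_i − d_i)/19. The first 5 digits are (1, 12, 9, 15, 14).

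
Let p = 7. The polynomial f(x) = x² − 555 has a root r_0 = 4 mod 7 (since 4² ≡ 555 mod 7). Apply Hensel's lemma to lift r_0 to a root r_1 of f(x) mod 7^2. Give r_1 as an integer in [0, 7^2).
r_1 = 4 (mod 49)

Hensel's recurrence: r_{i+1} = r_i − f(r_i)·(f′(r_i))^{-1} mod 7^{i+2}, with f′(x) = 2x. Iterate:
  r_0 = 4 (mod 7)
  r_1 = 4 (mod 49)
Final: r_1 = 4, and one checks f(r_1) ≡ 0 mod 7^2.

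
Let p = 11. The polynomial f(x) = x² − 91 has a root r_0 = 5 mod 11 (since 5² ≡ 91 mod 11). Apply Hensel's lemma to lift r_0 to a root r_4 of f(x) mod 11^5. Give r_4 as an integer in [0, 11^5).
r_4 = 18210 (mod 161051)

Hensel's recurrence: r_{i+1} = r_i − f(r_i)·(f′(r_i))^{-1} mod 11^{i+2}, with f′(x) = 2x. Iterate:
  r_0 = 5 (mod 11)
  r_1 = 60 (mod 121)
  r_2 = 907 (mod 1331)
  r_3 = 3569 (mod 14641)
  r_4 = 18210 (mod 161051)
Final: r_4 = 18210, and one checks f(r_4) ≡ 0 mod 11^5.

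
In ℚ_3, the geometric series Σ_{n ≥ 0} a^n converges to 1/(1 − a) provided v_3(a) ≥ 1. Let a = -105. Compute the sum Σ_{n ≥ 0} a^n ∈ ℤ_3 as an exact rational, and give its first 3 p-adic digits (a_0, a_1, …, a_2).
Σ a^n = 1/(1 − a) = 1/106;  first 3 digits = (1, 1, 1)

v_3(a) = 1 ≥ 1, so the series converges in ℤ_3 to 1/(1 − a) = 1/(1 − (-105)) = 1/106. Expand this rational in ℤ_3: compute digits iteratively via d_i = x_i mod 3, x_{i+1} = (x_i − d_i)/3. The first 3 digits are (1, 1, 1).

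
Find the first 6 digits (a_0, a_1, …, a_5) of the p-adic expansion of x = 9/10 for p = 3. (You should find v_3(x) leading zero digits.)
(a_0, …, a_5) = (0, 0, 1, 0, 2, 2)

v_3(9/10) = 2, so a_0 = ... = a_1 = 0. Factor out: x = 3^2 · u with u = 1/10 a unit in ℤ_3. Expand u iteratively via a_{v+i} = u_i mod 3, u_{i+1} = (u_i − a_{v+i})/3:
  u_0 = 1/10;  a_2 = 1;  u_1 = (u_0 − 1)/3 = -3/10
  u_1 = -3/10;  a_3 = 0;  u_2 = (u_1 − 0)/3 = -1/10
  u_2 = -1/10;  a_4 = 2;  u_3 = (u_2 − 2)/3 = -7/10
  u_3 = -7/10;  a_5 = 2;  u_4 = (u_3 − 2)/3 = -9/10
Digits: (0, 0, 1, 0, 2, 2).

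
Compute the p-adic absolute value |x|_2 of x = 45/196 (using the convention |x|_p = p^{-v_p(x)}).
|45/196|_2 = 4

Step 1 — compute v_2(x) by factoring powers of 2 out of the numerator and denominator: v_2(45/196) = -2. Step 2 — apply |x|_p = p^{-v_p(x)} = 2^{2} = 4.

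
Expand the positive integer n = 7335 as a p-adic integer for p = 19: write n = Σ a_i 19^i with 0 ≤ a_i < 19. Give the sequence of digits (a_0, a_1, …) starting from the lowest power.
(a_0, a_1, …) = (1, 6, 1, 1)

Repeated division by 19 gives the digits low-to-high: 7335 = 1 + 6·19^1 + 1·19^2 + 1·19^3. Digit sequence: (1, 6, 1, 1).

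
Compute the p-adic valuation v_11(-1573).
v_11(-1573) = 2

v_11(n) is the largest exponent k such that 11^k divides n. Factor out: -1573 = -11^2 · 13. (Sign doesn't affect v_p.) So v_11(-1573) = 2.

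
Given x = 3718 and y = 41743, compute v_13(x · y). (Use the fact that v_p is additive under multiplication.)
v_13(155200474) = 5

v_p(x) = 2 (factor: 3718 = 13^2 · 22); v_p(y) = 3 (factor: 41743 = 13^3 · 19). Additivity: v_p(xy) = v_p(x) + v_p(y) = 2 + 3 = 5. (Direct check: xy = 155200474 = 13^5 · (418).)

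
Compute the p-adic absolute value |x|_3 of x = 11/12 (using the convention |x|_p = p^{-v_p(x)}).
|11/12|_3 = 3

Step 1 — compute v_3(x) by factoring powers of 3 out of the numerator and denominator: v_3(11/12) = -1. Step 2 — apply |x|_p = p^{-v_p(x)} = 3^{1} = 3.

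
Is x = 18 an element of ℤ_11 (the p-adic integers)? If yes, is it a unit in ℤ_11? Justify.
x ∈ ℤ_11^× (unit); v_11(x) = 0

ℤ_11 = {x ∈ ℚ_11 : v_11(x) ≥ 0} and ℤ_11^× = {x ∈ ℤ_11 : v_11(x) = 0}. Here v_11(18) = v_11(num) − v_11(den) = 0; compare against these criteria.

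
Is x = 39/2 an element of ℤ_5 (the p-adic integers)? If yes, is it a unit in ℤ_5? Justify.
x ∈ ℤ_5^× (unit); v_5(x) = 0

ℤ_5 = {x ∈ ℚ_5 : v_5(x) ≥ 0} and ℤ_5^× = {x ∈ ℤ_5 : v_5(x) = 0}. Here v_5(39/2) = v_5(num) − v_5(den) = 0; compare against these criteria.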